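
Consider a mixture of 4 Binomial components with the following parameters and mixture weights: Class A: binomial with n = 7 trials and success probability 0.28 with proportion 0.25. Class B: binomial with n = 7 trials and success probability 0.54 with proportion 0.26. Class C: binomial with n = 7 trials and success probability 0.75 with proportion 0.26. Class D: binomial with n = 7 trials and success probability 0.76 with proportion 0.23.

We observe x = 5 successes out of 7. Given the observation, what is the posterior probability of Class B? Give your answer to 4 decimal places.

0.2535

Apply Bayes' rule: the posterior for each component is proportional to its prior times its likelihood at x.
Component likelihoods at x = 5 successes out of 7:
  f_A = 0.0187359
  f_B = 0.204035
  f_C = 0.311462
  f_D = 0.306697
Weight by the priors:
  w_A·f_A = 0.25 × 0.0187359 = 0.00468397
  w_B·f_B = 0.26 × 0.204035 = 0.053049
  w_C·f_C = 0.26 × 0.311462 = 0.0809802
  w_D·f_D = 0.23 × 0.306697 = 0.0705403
Normaliser: 0.00468397 + 0.053049 + 0.0809802 + 0.0705403 = 0.209254
Responsibility of Class B: 0.053049 / 0.209254 ≈ 0.2535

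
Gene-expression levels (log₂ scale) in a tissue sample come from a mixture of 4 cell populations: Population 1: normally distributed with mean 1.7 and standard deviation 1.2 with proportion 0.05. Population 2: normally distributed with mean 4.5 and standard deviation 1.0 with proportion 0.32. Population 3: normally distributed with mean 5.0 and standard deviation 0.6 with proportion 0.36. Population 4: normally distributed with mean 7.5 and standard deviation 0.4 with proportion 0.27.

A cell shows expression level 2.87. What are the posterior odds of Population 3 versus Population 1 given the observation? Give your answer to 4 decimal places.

0.0425

The posterior odds equal the prior odds times the likelihood ratio: (P(Z=i)/P(Z=j))·(f_i(x)/f_j(x)).
Component likelihoods at x = 2.87:
  L_1 = (1/(1.2·√(2π)))·exp(−(2.87−1.7)²/(2·1.2²)) = 0.332452·exp(-0.47531) = 0.206682
  L_2 = (1/(1.0·√(2π)))·exp(−(2.87−4.5)²/(2·1.0²)) = 0.398942·exp(-1.32845) = 0.105675
  L_3 = (1/(0.6·√(2π)))·exp(−(2.87−5.0)²/(2·0.6²)) = 0.664904·exp(-6.30125) = 0.00121944
  L_4 = (1/(0.4·√(2π)))·exp(−(2.87−7.5)²/(2·0.4²)) = 0.997356·exp(-66.99031) = 8.04131e-30
Posterior odds = (P(Z=3)·L_3) / (P(Z=1)·L_1) = (0.36·0.00121944) / (0.05·0.206682) = 0.000438999 / 0.0103341 ≈ 0.0425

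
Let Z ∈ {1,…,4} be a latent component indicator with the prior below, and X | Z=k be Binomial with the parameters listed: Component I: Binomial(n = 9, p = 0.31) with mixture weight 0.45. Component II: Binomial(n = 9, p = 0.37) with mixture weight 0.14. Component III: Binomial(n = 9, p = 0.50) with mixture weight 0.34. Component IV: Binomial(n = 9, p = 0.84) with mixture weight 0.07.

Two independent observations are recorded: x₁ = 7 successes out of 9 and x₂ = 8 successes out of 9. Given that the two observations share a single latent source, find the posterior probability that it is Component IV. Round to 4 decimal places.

Posterior ∝ prior × likelihood, so P(k | x) ∝ w_k f_k(x); normalise over all components.
Since both observations come from the same component, the likelihood for component k is f_k(x₁)·f_k(x₂).
  f_I = [0.00471555] × [0.000529645] = 2.49757e-06
  f_II = [0.0135642] × [0.00199158] = 2.70142e-05
  f_III = [0.0703125] × [0.0175781] = 0.00123596
  f_IV = [0.271955] × [0.356941] = 0.0970721
Multiply by the mixture weights:
  w_I·f_I = 0.45 × 2.49757e-06 = 1.12391e-06
  w_II·f_II = 0.14 × 2.70142e-05 = 3.78199e-06
  w_III·f_III = 0.34 × 0.00123596 = 0.000420227
  w_IV·f_IV = 0.07 × 0.0970721 = 0.00679504
Normaliser: 1.12391e-06 + 3.78199e-06 + 0.000420227 + 0.00679504 = 0.00722018
P(Component IV | x₁, x₂) = 0.00679504 / 0.00722018 ≈ 0.9411

0.9411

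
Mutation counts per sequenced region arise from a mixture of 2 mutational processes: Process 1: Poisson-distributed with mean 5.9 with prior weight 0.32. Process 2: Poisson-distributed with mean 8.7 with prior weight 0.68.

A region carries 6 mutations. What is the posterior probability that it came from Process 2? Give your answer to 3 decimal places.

0.571

Apply Bayes' rule: the posterior for each component is proportional to its prior times its likelihood at x.
Evaluate each component's likelihood at the observed value:
  p_1 = 0.160488
  p_2 = 0.100328
Multiply by the mixture weights:
  π_1·p_1 = 0.32 × 0.160488 = 0.0513561
  π_2·p_2 = 0.68 × 0.100328 = 0.0682229
Normaliser: 0.0513561 + 0.0682229 = 0.119579
So the posterior for Process 2 is 0.0682229 / 0.119579 ≈ 0.571.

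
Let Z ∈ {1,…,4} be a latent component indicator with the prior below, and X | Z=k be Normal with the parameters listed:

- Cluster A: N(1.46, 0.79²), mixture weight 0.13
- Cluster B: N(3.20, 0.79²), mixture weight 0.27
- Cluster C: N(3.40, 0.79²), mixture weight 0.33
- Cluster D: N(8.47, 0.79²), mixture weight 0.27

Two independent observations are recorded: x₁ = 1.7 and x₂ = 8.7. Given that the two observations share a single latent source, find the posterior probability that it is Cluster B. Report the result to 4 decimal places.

0.1949

Apply Bayes' rule: the posterior for each component is proportional to its prior times its likelihood at x.
Since both observations come from the same component, the likelihood for component k is f_k(x₁)·f_k(x₂).
  f_A = [(1/(0.79·√(2π)))·exp(−(1.7−1.46)²/(2·0.79²)) = 0.504990·exp(-0.04615) = 0.482216] × [2.91931e-19] = 1.40774e-19
  f_B = [(1/(0.79·√(2π)))·exp(−(1.7−3.20)²/(2·0.79²)) = 0.504990·exp(-1.80260) = 0.0832579] × [1.5073e-11] = 1.25495e-12
  f_C = [(1/(0.79·√(2π)))·exp(−(1.7−3.40)²/(2·0.79²)) = 0.504990·exp(-2.31533) = 0.0498593] × [8.50635e-11] = 4.24121e-12
  f_D = [(1/(0.79·√(2π)))·exp(−(1.7−8.47)²/(2·0.79²)) = 0.504990·exp(-36.71920) = 5.70609e-17] × [0.484035] = 2.76195e-17
Prior × likelihood for each component:
  w_A·f_A = 0.13 × 1.40774e-19 = 1.83006e-20
  w_B·f_B = 0.27 × 1.25495e-12 = 3.38836e-13
  w_C·f_C = 0.33 × 4.24121e-12 = 1.3996e-12
  w_D·f_D = 0.27 × 2.76195e-17 = 7.45727e-18
Normaliser: 1.83006e-20 + 3.38836e-13 + 1.3996e-12 + 7.45727e-18 = 1.73844e-12
P(Cluster B | x₁,x₂) ≈ 0.1949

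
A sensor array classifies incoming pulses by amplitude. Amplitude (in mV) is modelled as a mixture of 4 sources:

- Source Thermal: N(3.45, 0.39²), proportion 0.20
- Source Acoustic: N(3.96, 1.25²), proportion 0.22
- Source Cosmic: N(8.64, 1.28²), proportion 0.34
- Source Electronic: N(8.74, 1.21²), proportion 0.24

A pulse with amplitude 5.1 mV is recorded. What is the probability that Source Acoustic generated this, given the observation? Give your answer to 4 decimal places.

The responsibility of component k is w_k f_k(x) divided by Σ_j w_j f_j(x).
Normal densities:
  L_Thermal = (1/(0.39·√(2π)))·exp(−(5.1−3.45)²/(2·0.39²)) = 1.022929·exp(-8.94970) = 0.000132751
  L_Acoustic = (1/(1.25·√(2π)))·exp(−(5.1−3.96)²/(2·1.25²)) = 0.319154·exp(-0.41587) = 0.210566
  L_Cosmic = (1/(1.28·√(2π)))·exp(−(5.1−8.64)²/(2·1.28²)) = 0.311674·exp(-3.82434) = 0.00680472
  L_Electronic = (1/(1.21·√(2π)))·exp(−(5.1−8.74)²/(2·1.21²)) = 0.329704·exp(-4.52483) = 0.00357287
Multiply by the mixture weights:
  w_Thermal·L_Thermal = 0.20 × 0.000132751 = 2.65502e-05
  w_Acoustic·L_Acoustic = 0.22 × 0.210566 = 0.0463246
  w_Cosmic·L_Cosmic = 0.34 × 0.00680472 = 0.0023136
  w_Electronic·L_Electronic = 0.24 × 0.00357287 = 0.000857489
Normaliser: 2.65502e-05 + 0.0463246 + 0.0023136 + 0.000857489 = 0.0495223
P(Source Acoustic | 5.1 mV) ≈ 0.9354

0.9354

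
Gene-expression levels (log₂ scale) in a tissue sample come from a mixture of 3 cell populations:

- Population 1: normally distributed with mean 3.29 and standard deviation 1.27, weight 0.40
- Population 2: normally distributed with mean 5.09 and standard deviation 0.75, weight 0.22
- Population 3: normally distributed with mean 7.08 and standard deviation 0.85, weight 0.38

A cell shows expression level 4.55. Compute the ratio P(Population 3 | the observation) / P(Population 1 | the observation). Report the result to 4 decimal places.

The posterior odds equal the prior odds times the likelihood ratio: (π_i/π_j)·(f_i(x)/f_j(x)).
Normal densities:
  f_1 = (1/(1.27·√(2π)))·exp(−(4.55−3.29)²/(2·1.27²)) = 0.314128·exp(-0.49216) = 0.192028
  f_2 = (1/(0.75·√(2π)))·exp(−(4.55−5.09)²/(2·0.75²)) = 0.531923·exp(-0.25920) = 0.410468
  f_3 = (1/(0.85·√(2π)))·exp(−(4.55−7.08)²/(2·0.85²)) = 0.469344·exp(-4.42969) = 0.00559373
Posterior odds = (π_3·f_3) / (π_1·f_1) = (0.38·0.00559373) / (0.40·0.192028) = 0.00212562 / 0.0768113 ≈ 0.0277

0.0277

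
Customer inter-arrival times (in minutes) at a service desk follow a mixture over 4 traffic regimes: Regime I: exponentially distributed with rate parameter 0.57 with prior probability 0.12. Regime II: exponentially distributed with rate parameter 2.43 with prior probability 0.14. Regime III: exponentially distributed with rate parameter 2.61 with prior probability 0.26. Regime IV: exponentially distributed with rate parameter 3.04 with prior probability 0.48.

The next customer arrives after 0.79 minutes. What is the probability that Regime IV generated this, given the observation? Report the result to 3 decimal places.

P(component k | x) = π_k·f_k(x) / marginal(x), where marginal(x) = Σ_j π_j·f_j(x).
Component likelihoods at x = 0.79 minutes:
  L_I = 0.363339
  L_II = 0.356362
  L_III = 0.332023
  L_IV = 0.275342
Unnormalised posteriors:
  π_I·L_I = 0.12 × 0.363339 = 0.0436007
  π_II·L_II = 0.14 × 0.356362 = 0.0498907
  π_III·L_III = 0.26 × 0.332023 = 0.0863261
  π_IV·L_IV = 0.48 × 0.275342 = 0.132164
Evidence: 0.0436007 + 0.0498907 + 0.0863261 + 0.132164 = 0.311981
P(Regime IV | 0.79 minutes) ≈ 0.424

0.424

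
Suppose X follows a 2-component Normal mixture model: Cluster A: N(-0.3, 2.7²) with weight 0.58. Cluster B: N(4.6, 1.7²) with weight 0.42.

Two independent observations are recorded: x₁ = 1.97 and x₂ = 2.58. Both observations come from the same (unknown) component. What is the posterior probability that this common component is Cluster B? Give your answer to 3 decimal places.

Apply Bayes' rule: the posterior for each component is proportional to its prior times its likelihood at x.
Since both observations come from the same component, the likelihood for component k is f_k(x₁)·f_k(x₂).
  L_A = [0.103766] × [0.0836529] = 0.00868036
  L_B = [0.0709158] × [0.115843] = 0.00821511
Unnormalised posteriors:
  P(Z=A)·L_A = 0.58 × 0.00868036 = 0.00503461
  P(Z=B)·L_B = 0.42 × 0.00821511 = 0.00345034
Normaliser: 0.00503461 + 0.00345034 = 0.00848495
So the posterior for Cluster B is 0.00345034 / 0.00848495 ≈ 0.407.

0.407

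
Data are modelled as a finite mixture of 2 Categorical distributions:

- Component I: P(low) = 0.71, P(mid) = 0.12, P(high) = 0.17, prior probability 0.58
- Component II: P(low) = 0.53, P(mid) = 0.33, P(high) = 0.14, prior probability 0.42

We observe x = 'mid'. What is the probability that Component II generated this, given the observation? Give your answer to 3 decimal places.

0.666

P(component k | x) = π_k·f_k(x) / marginal(x), where marginal(x) = Σ_j π_j·f_j(x).
Categorical probabilities:
  f_I = P(mid | comp) = 0.12
  f_II = P(mid | comp) = 0.33
Prior × likelihood for each component:
  π_I·f_I = 0.58 × 0.12 = 0.0696
  π_II·f_II = 0.42 × 0.33 = 0.1386
Sum: 0.0696 + 0.1386 = 0.2082
So the posterior for Component II is 0.1386 / 0.2082 ≈ 0.666.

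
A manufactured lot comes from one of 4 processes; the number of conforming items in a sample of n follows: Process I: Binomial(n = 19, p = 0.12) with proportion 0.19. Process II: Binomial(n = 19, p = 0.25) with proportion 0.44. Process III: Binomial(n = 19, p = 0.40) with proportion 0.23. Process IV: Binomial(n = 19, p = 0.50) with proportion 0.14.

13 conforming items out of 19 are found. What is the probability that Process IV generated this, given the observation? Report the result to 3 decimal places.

0.785

Posterior ∝ prior × likelihood, so P(k | x) ∝ P(Z=k) f_k(x); normalise over all components.
Binomial probabilities:
  f_I = 1.34814e-08
  f_II = 7.19564e-05
  f_III = 0.00849511
  f_IV = 0.0517502
Weight by the priors:
  P(Z=I)·f_I = 0.19 × 1.34814e-08 = 2.56146e-09
  P(Z=II)·f_II = 0.44 × 7.19564e-05 = 3.16608e-05
  P(Z=III)·f_III = 0.23 × 0.00849511 = 0.00195388
  P(Z=IV)·f_IV = 0.14 × 0.0517502 = 0.00724503
Denominator: 2.56146e-09 + 3.16608e-05 + 0.00195388 + 0.00724503 = 0.00923057
So the posterior for Process IV is 0.00724503 / 0.00923057 ≈ 0.785.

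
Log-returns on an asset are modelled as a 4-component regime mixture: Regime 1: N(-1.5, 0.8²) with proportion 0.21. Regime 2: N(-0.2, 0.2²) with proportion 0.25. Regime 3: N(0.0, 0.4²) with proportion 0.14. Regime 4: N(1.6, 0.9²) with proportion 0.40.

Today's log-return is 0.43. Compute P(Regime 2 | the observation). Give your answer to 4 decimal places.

The responsibility of component k is P(Z=k) f_k(x) divided by Σ_j P(Z=j) f_j(x).
Normal densities:
  L_1 = (1/(0.8·√(2π)))·exp(−(0.43−-1.5)²/(2·0.8²)) = 0.498678·exp(-2.91008) = 0.0271637
  L_2 = (1/(0.2·√(2π)))·exp(−(0.43−-0.2)²/(2·0.2²)) = 1.994711·exp(-4.96125) = 0.0139713
  L_3 = (1/(0.4·√(2π)))·exp(−(0.43−0.0)²/(2·0.4²)) = 0.997356·exp(-0.57781) = 0.559641
  L_4 = (1/(0.9·√(2π)))·exp(−(0.43−1.6)²/(2·0.9²)) = 0.443269·exp(-0.84500) = 0.19041
Prior × likelihood for each component:
  P(Z=1)·L_1 = 0.21 × 0.0271637 = 0.00570438
  P(Z=2)·L_2 = 0.25 × 0.0139713 = 0.00349282
  P(Z=3)·L_3 = 0.14 × 0.559641 = 0.0783497
  P(Z=4)·L_4 = 0.40 × 0.19041 = 0.0761638
Sum: 0.00570438 + 0.00349282 + 0.0783497 + 0.0761638 = 0.163711
Responsibility of Regime 2: 0.00349282 / 0.163711 ≈ 0.0213

0.0213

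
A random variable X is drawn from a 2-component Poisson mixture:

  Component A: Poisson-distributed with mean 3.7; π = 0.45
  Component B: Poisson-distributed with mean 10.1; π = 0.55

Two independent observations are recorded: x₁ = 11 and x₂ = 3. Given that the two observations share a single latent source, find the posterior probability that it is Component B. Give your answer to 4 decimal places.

By Bayes' theorem, P(k | x) = π_k f_k(x) / Σ_j π_j f_j(x).
Since both observations come from the same component, the likelihood for component k is f_k(x₁)·f_k(x₂).
  p_A = [0.00110198] × [0.20872] = 0.000230005
  p_B = [0.114817] × [0.00705405] = 0.000809923
Unnormalised posteriors:
  π_A·p_A = 0.45 × 0.000230005 = 0.000103502
  π_B·p_B = 0.55 × 0.000809923 = 0.000445458
Sum: 0.000103502 + 0.000445458 = 0.00054896
P(Component B | x₁,x₂) = 0.000445458 / 0.00054896 ≈ 0.8115

0.8115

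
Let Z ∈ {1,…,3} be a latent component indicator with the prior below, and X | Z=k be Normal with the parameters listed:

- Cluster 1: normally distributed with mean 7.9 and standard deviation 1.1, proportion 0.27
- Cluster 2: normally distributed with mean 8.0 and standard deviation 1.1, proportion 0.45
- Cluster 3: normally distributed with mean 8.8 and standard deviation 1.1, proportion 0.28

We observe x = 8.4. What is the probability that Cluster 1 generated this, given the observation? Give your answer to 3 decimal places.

0.263

By Bayes' theorem, P(k | x) = P(Z=k) f_k(x) / Σ_j P(Z=j) f_j(x).
Normal densities:
  p_1 = (1/(1.1·√(2π)))·exp(−(8.4−7.9)²/(2·1.1²)) = 0.362675·exp(-0.10331) = 0.327079
  p_2 = (1/(1.1·√(2π)))·exp(−(8.4−8.0)²/(2·1.1²)) = 0.362675·exp(-0.06612) = 0.339472
  p_3 = (1/(1.1·√(2π)))·exp(−(8.4−8.8)²/(2·1.1²)) = 0.362675·exp(-0.06612) = 0.339472
Multiply by the mixture weights:
  P(Z=1)·p_1 = 0.27 × 0.327079 = 0.0883112
  P(Z=2)·p_2 = 0.45 × 0.339472 = 0.152762
  P(Z=3)·p_3 = 0.28 × 0.339472 = 0.0950521
Denominator: 0.0883112 + 0.152762 + 0.0950521 = 0.336126
So the posterior for Cluster 1 is 0.0883112 / 0.336126 ≈ 0.263.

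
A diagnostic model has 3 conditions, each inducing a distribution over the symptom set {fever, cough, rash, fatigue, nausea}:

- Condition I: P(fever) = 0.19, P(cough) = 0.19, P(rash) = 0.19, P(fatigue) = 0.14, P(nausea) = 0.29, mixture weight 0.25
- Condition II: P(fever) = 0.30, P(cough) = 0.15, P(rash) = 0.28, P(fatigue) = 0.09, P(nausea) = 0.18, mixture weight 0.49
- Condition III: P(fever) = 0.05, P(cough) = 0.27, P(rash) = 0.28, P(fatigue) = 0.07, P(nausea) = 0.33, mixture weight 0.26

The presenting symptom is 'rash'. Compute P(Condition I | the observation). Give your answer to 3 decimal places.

0.184

P(component k | x) = π_k·f_k(x) / marginal(x), where marginal(x) = Σ_j π_j·f_j(x).
Evaluate each component's likelihood at the observed value:
  p_I = 0.19
  p_II = 0.28
  p_III = 0.28
Prior × likelihood for each component:
  π_I·p_I = 0.25 × 0.19 = 0.0475
  π_II·p_II = 0.49 × 0.28 = 0.1372
  π_III·p_III = 0.26 × 0.28 = 0.0728
Evidence: 0.0475 + 0.1372 + 0.0728 = 0.2575
P(Condition I | data) ≈ 0.184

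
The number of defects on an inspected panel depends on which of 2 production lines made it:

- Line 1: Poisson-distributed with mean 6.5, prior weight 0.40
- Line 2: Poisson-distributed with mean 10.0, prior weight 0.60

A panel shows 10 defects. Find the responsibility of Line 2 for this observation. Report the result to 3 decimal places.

0.771

By Bayes' theorem, P(k | x) = P(Z=k) f_k(x) / Σ_j P(Z=j) f_j(x).
Component likelihoods at x = 10 defects:
  f_1 = e^(−6.5)·6.5^10/10! = 0.0557772
  f_2 = e^(−10.0)·10.0^10/10! = 0.12511
Prior × likelihood for each component:
  P(Z=1)·f_1 = 0.40 × 0.0557772 = 0.0223109
  P(Z=2)·f_2 = 0.60 × 0.12511 = 0.075066
Evidence: 0.0223109 + 0.075066 = 0.0973769
Responsibility of Line 2: 0.075066 / 0.0973769 ≈ 0.771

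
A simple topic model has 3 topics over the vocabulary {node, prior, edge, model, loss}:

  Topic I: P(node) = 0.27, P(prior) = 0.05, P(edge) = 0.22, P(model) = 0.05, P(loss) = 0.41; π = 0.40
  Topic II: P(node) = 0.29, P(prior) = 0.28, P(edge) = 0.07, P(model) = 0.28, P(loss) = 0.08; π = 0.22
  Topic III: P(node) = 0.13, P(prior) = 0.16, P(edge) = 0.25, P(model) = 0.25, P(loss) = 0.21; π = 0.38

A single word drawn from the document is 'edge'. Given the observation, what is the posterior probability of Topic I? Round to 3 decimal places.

0.444

Apply Bayes' rule: the posterior for each component is proportional to its prior times its likelihood at x.
Categorical probabilities:
  L_I = 0.22
  L_II = 0.07
  L_III = 0.25
Unnormalised posteriors:
  π_I·L_I = 0.40 × 0.22 = 0.088
  π_II·L_II = 0.22 × 0.07 = 0.0154
  π_III·L_III = 0.38 × 0.25 = 0.095
Normaliser: 0.088 + 0.0154 + 0.095 = 0.1984
P(Topic I | x) ≈ 0.444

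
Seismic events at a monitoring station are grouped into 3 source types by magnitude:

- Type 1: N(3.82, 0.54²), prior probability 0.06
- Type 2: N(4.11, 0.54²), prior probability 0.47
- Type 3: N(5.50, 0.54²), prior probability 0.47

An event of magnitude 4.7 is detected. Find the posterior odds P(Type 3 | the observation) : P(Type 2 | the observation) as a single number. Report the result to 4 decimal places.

The posterior odds equal the prior odds times the likelihood ratio: (π_i/π_j)·(f_i(x)/f_j(x)).
Evaluate each component's likelihood at the observed value:
  p_1 = 0.195812
  p_2 = 0.406719
  p_3 = 0.246561
0.115884 / 0.191158 ≈ 0.6062

0.6062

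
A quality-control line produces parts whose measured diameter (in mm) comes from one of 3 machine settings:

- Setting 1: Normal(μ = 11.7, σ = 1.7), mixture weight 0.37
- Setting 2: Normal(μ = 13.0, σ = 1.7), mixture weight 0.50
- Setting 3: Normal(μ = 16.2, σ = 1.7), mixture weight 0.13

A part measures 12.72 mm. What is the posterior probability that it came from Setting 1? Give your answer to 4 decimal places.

0.3777

P(component k | x) = P(Z=k)·f_k(x) / marginal(x), where marginal(x) = Σ_j P(Z=j)·f_j(x).
Component likelihoods at x = 12.72 mm:
  p_1 = (1/(1.7·√(2π)))·exp(−(12.72−11.7)²/(2·1.7²)) = 0.234672·exp(-0.18000) = 0.196014
  p_2 = (1/(1.7·√(2π)))·exp(−(12.72−13.0)²/(2·1.7²)) = 0.234672·exp(-0.01356) = 0.23151
  p_3 = (1/(1.7·√(2π)))·exp(−(12.72−16.2)²/(2·1.7²)) = 0.234672·exp(-2.09522) = 0.0288746
Unnormalised posteriors:
  P(Z=1)·p_1 = 0.37 × 0.196014 = 0.0725254
  P(Z=2)·p_2 = 0.50 × 0.23151 = 0.115755
  P(Z=3)·p_3 = 0.13 × 0.0288746 = 0.0037537
Evidence: 0.0725254 + 0.115755 + 0.0037537 = 0.192034
Responsibility of Setting 1: 0.0725254 / 0.192034 ≈ 0.3777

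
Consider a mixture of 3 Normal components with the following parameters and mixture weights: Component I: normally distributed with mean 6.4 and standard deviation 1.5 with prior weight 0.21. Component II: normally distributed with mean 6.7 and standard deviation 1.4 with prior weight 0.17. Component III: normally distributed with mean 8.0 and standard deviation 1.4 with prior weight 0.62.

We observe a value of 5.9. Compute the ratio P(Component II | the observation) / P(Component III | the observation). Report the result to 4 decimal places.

Posterior odds = (w_i f_i(x)) / (w_j f_j(x)); the normalising sum cancels.
Evaluate each component's likelihood at the observed value:
  L_I = 0.251589
  L_II = 0.242034
  L_III = 0.0925126
Posterior odds = (w_II·L_II) / (w_III·L_III) = (0.17·0.242034) / (0.62·0.0925126) = 0.0411458 / 0.0573578 ≈ 0.7174

0.7174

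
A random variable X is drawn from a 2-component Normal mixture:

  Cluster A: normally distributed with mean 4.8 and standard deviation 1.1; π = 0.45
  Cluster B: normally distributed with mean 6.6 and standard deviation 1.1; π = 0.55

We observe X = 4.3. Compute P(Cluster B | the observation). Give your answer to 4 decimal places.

The responsibility of component k is π_k f_k(x) divided by Σ_j π_j f_j(x).
Evaluate each component's likelihood at the observed value:
  L_A = (1/(1.1·√(2π)))·exp(−(4.3−4.8)²/(2·1.1²)) = 0.362675·exp(-0.10331) = 0.327079
  L_B = (1/(1.1·√(2π)))·exp(−(4.3−6.6)²/(2·1.1²)) = 0.362675·exp(-2.18595) = 0.0407541
Prior × likelihood for each component:
  π_A·L_A = 0.45 × 0.327079 = 0.147185
  π_B·L_B = 0.55 × 0.0407541 = 0.0224147
Marginal: 0.147185 + 0.0224147 = 0.1696
Responsibility of Cluster B: 0.0224147 / 0.1696 ≈ 0.1322

0.1322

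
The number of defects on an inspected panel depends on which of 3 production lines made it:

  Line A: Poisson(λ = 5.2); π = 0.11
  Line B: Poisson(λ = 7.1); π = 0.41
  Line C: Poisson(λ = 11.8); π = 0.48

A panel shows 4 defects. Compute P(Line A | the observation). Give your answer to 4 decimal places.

Apply Bayes' rule: the posterior for each component is proportional to its prior times its likelihood at x.
Evaluate each component's likelihood at the observed value:
  L_A = e^(−5.2)·5.2^4/4! = 0.168063
  L_B = e^(−7.1)·7.1^4/4! = 0.0873638
  L_C = e^(−11.8)·11.8^4/4! = 0.00606236
Prior × likelihood for each component:
  π_A·L_A = 0.11 × 0.168063 = 0.0184869
  π_B·L_B = 0.41 × 0.0873638 = 0.0358191
  π_C·L_C = 0.48 × 0.00606236 = 0.00290993
Normaliser: 0.0184869 + 0.0358191 + 0.00290993 = 0.057216
P(Line A | data) ≈ 0.3231

0.3231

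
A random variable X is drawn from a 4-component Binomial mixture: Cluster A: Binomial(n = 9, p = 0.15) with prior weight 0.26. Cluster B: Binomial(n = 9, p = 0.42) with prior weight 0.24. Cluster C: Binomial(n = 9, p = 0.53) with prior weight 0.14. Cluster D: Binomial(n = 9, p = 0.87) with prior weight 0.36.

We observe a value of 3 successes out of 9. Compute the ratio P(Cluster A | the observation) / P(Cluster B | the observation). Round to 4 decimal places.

The posterior odds equal the prior odds times the likelihood ratio: (π_i/π_j)·(f_i(x)/f_j(x)).
Binomial probabilities:
  f_A = C(9,3)·0.15^3·0.85^6 = 84·0.003375·0.37715 = 0.106922
  f_B = C(9,3)·0.42^3·0.58^6 = 84·0.074088·0.0380687 = 0.236916
  f_C = C(9,3)·0.53^3·0.47^6 = 84·0.148877·0.0107792 = 0.134801
  f_D = C(9,3)·0.87^3·0.13^6 = 84·0.658503·4.82681e-06 = 0.000266991
Posterior odds = (π_A·f_A) / (π_B·f_B) = (0.26·0.106922) / (0.24·0.236916) = 0.0277997 / 0.0568599 ≈ 0.4889

0.4889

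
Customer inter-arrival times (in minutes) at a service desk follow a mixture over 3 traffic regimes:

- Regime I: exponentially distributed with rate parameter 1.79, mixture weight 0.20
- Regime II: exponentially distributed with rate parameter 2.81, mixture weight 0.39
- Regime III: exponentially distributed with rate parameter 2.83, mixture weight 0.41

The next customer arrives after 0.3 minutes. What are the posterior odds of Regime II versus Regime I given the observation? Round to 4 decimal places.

Only the two components matter; the odds are (π_i f_i(x)) / (π_j f_j(x)).
Exponential densities:
  p_I = 1.79·e^(−1.79·0.3) = 1.79·e^(−0.5370) = 1.04625
  p_II = 2.81·e^(−2.81·0.3) = 2.81·e^(−0.8430) = 1.20947
  p_III = 2.83·e^(−2.83·0.3) = 2.83·e^(−0.8490) = 1.21079
Posterior odds = (π_II·p_II) / (π_I·p_I) = (0.39·1.20947) / (0.20·1.04625) = 0.471694 / 0.209251 ≈ 2.2542

2.2542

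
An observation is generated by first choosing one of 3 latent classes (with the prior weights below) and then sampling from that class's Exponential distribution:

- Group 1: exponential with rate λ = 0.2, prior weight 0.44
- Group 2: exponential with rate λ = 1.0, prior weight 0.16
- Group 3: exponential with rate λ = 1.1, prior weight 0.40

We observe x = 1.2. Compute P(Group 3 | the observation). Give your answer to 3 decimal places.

By Bayes' theorem, P(k | x) = π_k f_k(x) / Σ_j π_j f_j(x).
Evaluate each component's likelihood at the observed value:
  f_1 = 0.157326
  f_2 = 0.301194
  f_3 = 0.293849
Prior × likelihood for each component:
  π_1·f_1 = 0.44 × 0.157326 = 0.0692233
  π_2·f_2 = 0.16 × 0.301194 = 0.0481911
  π_3·f_3 = 0.40 × 0.293849 = 0.11754
Denominator: 0.0692233 + 0.0481911 + 0.11754 = 0.234954
P(Group 3 | x) ≈ 0.500

0.500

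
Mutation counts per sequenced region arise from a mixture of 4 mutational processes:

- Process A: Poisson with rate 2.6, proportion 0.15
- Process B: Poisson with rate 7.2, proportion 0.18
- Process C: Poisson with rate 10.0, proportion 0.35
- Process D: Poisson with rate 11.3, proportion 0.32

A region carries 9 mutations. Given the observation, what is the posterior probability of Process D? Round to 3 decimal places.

0.341

Posterior ∝ prior × likelihood, so P(k | x) ∝ w_k f_k(x); normalise over all components.
Poisson probabilities:
  p_A = e^(−2.6)·2.6^9/9! = 0.0011113
  p_B = e^(−7.2)·7.2^9/9! = 0.106982
  p_C = e^(−10.0)·10.0^9/9! = 0.12511
  p_D = e^(−11.3)·11.3^9/9! = 0.102427
Unnormalised posteriors:
  w_A·p_A = 0.15 × 0.0011113 = 0.000166695
  w_B·p_B = 0.18 × 0.106982 = 0.0192567
  w_C·p_C = 0.35 × 0.12511 = 0.0437885
  w_D·p_D = 0.32 × 0.102427 = 0.0327767
Normaliser: 0.000166695 + 0.0192567 + 0.0437885 + 0.0327767 = 0.0959886
P(Process D | the observation) ≈ 0.341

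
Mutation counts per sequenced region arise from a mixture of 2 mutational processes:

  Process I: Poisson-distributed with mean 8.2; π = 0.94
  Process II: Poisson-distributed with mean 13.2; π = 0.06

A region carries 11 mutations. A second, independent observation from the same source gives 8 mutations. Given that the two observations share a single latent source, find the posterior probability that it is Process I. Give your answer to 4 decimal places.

Posterior ∝ prior × likelihood, so P(k | x) ∝ P(Z=k) f_k(x); normalise over all components.
Since both observations come from the same component, the likelihood for component k is f_k(x₁)·f_k(x₂).
  L_I = [e^(−8.2)·8.2^11/11! = 0.07755] × [0.139244] = 0.0107984
  L_II = [e^(−13.2)·13.2^11/11! = 0.0982812] × [0.0423042] = 0.00415771
Prior × likelihood for each component:
  P(Z=I)·L_I = 0.94 × 0.0107984 = 0.0101505
  P(Z=II)·L_II = 0.06 × 0.00415771 = 0.000249463
Marginal: 0.0101505 + 0.000249463 = 0.0103999
So the posterior for Process I is 0.0101505 / 0.0103999 ≈ 0.9760.

0.9760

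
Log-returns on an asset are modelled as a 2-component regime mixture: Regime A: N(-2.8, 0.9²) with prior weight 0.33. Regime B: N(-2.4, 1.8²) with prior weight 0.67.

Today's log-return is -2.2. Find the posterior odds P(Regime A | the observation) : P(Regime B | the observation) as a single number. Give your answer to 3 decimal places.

Posterior odds = (w_i f_i(x)) / (w_j f_j(x)); the normalising sum cancels.
Evaluate each component's likelihood at the observed value:
  L_A = 0.354942
  L_B = 0.220271
Posterior odds = (w_A·L_A) / (w_B·L_B) = (0.33·0.354942) / (0.67·0.220271) = 0.117131 / 0.147581 ≈ 0.794

0.794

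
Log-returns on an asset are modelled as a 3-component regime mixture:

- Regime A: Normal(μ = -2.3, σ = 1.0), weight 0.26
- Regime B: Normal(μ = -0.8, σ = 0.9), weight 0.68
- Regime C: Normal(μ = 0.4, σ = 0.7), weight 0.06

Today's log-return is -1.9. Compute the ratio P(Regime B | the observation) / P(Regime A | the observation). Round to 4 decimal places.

Since P(k|x) ∝ P(Z=k) f_k(x), the posterior odds are P(Z=i) f_i(x) / (P(Z=j) f_j(x)).
Normal densities:
  L_A = (1/(1.0·√(2π)))·exp(−(-1.9−-2.3)²/(2·1.0²)) = 0.398942·exp(-0.08000) = 0.36827
  L_B = (1/(0.9·√(2π)))·exp(−(-1.9−-0.8)²/(2·0.9²)) = 0.443269·exp(-0.74691) = 0.210033
  L_C = (1/(0.7·√(2π)))·exp(−(-1.9−0.4)²/(2·0.7²)) = 0.569918·exp(-5.39796) = 0.00257934
0.142822 / 0.0957502 ≈ 1.4916

1.4916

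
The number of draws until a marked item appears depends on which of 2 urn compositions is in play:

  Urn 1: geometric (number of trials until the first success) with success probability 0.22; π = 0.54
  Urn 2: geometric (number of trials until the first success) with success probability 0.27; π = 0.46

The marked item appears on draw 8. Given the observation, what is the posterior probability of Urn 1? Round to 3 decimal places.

0.603

The responsibility of component k is w_k f_k(x) divided by Σ_j w_j f_j(x).
Component likelihoods at x = 8:
  p_1 = 0.22·(1−0.22)^7 = 0.22·0.175656 = 0.0386443
  p_2 = 0.27·(1−0.27)^7 = 0.27·0.110474 = 0.029828
Multiply by the mixture weights:
  w_1·p_1 = 0.54 × 0.0386443 = 0.0208679
  w_2·p_2 = 0.46 × 0.029828 = 0.0137209
Evidence: 0.0208679 + 0.0137209 = 0.0345888
P(Urn 1 | x) ≈ 0.603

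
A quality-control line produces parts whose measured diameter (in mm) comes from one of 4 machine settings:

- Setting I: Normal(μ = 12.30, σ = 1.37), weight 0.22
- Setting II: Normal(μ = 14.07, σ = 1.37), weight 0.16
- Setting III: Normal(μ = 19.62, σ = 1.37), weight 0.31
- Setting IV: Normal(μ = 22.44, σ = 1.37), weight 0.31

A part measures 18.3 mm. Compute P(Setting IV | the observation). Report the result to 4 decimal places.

By Bayes' theorem, P(k | x) = w_k f_k(x) / Σ_j w_j f_j(x).
Normal densities:
  p_I = (1/(1.37·√(2π)))·exp(−(18.3−12.30)²/(2·1.37²)) = 0.291199·exp(-9.59028) = 1.99151e-05
  p_II = (1/(1.37·√(2π)))·exp(−(18.3−14.07)²/(2·1.37²)) = 0.291199·exp(-4.76661) = 0.00247786
  p_III = (1/(1.37·√(2π)))·exp(−(18.3−19.62)²/(2·1.37²)) = 0.291199·exp(-0.46417) = 0.183064
  p_IV = (1/(1.37·√(2π)))·exp(−(18.3−22.44)²/(2·1.37²)) = 0.291199·exp(-4.56593) = 0.00302852
Weight by the priors:
  w_I·p_I = 0.22 × 1.99151e-05 = 4.38133e-06
  w_II·p_II = 0.16 × 0.00247786 = 0.000396458
  w_III·p_III = 0.31 × 0.183064 = 0.0567499
  w_IV·p_IV = 0.31 × 0.00302852 = 0.00093884
Evidence: 4.38133e-06 + 0.000396458 + 0.0567499 + 0.00093884 = 0.0580896
So the posterior for Setting IV is 0.00093884 / 0.0580896 ≈ 0.0162.

0.0162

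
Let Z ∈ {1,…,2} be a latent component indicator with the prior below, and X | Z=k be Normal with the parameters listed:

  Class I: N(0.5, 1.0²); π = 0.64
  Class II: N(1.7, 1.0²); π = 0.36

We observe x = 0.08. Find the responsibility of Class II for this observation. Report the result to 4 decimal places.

The responsibility of component k is w_k f_k(x) divided by Σ_j w_j f_j(x).
Normal densities:
  p_I = (1/(1.0·√(2π)))·exp(−(0.08−0.5)²/(2·1.0²)) = 0.398942·exp(-0.08820) = 0.365263
  p_II = (1/(1.0·√(2π)))·exp(−(0.08−1.7)²/(2·1.0²)) = 0.398942·exp(-1.31220) = 0.107406
Unnormalised posteriors:
  w_I·p_I = 0.64 × 0.365263 = 0.233768
  w_II·p_II = 0.36 × 0.107406 = 0.0386662
Evidence: 0.233768 + 0.0386662 = 0.272434
P(Class II | data) = 0.0386662 / 0.272434 ≈ 0.1419

0.1419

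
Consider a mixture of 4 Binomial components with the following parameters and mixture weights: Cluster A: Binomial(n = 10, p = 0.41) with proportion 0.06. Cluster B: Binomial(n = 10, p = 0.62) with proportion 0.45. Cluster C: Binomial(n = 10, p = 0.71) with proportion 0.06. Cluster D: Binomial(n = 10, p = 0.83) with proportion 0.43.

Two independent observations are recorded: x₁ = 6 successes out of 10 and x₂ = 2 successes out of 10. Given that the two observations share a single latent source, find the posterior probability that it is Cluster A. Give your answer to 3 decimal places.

The responsibility of component k is π_k f_k(x) divided by Σ_j π_j f_j(x).
Since both observations come from the same component, the likelihood for component k is f_k(x₁)·f_k(x₂).
  L_A = [0.120873] × [0.11107] = 0.0134254
  L_B = [0.248716] × [0.00752081] = 0.00187055
  L_C = [0.190266] × [0.00113478] = 0.000215911
  L_D = [0.0573434] × [2.16252e-05] = 1.24006e-06
Prior × likelihood for each component:
  π_A·L_A = 0.06 × 0.0134254 = 0.000805523
  π_B·L_B = 0.45 × 0.00187055 = 0.000841746
  π_C·L_C = 0.06 × 0.000215911 = 1.29547e-05
  π_D·L_D = 0.43 × 1.24006e-06 = 5.33227e-07
Denominator: 0.000805523 + 0.000841746 + 1.29547e-05 + 5.33227e-07 = 0.00166076
P(Cluster A | x₁,x₂) ≈ 0.485

0.485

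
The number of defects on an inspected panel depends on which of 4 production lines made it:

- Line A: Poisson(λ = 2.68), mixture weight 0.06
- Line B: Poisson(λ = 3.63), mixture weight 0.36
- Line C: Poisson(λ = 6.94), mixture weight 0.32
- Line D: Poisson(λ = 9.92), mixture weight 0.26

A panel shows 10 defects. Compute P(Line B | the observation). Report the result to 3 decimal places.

0.019

P(component k | x) = π_k·f_k(x) / marginal(x), where marginal(x) = Σ_j π_j·f_j(x).
Evaluate each component's likelihood at the observed value:
  f_A = 0.00036114
  f_B = 0.00290278
  f_C = 0.0691557
  f_D = 0.12507
Weight by the priors:
  π_A·f_A = 0.06 × 0.00036114 = 2.16684e-05
  π_B·f_B = 0.36 × 0.00290278 = 0.001045
  π_C·f_C = 0.32 × 0.0691557 = 0.0221298
  π_D·f_D = 0.26 × 0.12507 = 0.0325181
Normaliser: 2.16684e-05 + 0.001045 + 0.0221298 + 0.0325181 = 0.0557146
So the posterior for Line B is 0.001045 / 0.0557146 ≈ 0.019.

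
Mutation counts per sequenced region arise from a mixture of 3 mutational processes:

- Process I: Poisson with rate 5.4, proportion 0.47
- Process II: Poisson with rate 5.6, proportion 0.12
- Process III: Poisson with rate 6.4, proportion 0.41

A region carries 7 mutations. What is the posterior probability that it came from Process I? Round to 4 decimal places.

0.4303

P(component k | x) = π_k·f_k(x) / marginal(x), where marginal(x) = Σ_j π_j·f_j(x).
Poisson probabilities:
  f_I = e^(−5.4)·5.4^7/7! = 0.119987
  f_II = e^(−5.6)·5.6^7/7! = 0.126717
  f_III = e^(−6.4)·6.4^7/7! = 0.144992
Unnormalised posteriors:
  π_I·f_I = 0.47 × 0.119987 = 0.0563941
  π_II·f_II = 0.12 × 0.126717 = 0.0152061
  π_III·f_III = 0.41 × 0.144992 = 0.0594468
Evidence: 0.0563941 + 0.0152061 + 0.0594468 = 0.131047
P(Process I | 7 mutations) ≈ 0.4303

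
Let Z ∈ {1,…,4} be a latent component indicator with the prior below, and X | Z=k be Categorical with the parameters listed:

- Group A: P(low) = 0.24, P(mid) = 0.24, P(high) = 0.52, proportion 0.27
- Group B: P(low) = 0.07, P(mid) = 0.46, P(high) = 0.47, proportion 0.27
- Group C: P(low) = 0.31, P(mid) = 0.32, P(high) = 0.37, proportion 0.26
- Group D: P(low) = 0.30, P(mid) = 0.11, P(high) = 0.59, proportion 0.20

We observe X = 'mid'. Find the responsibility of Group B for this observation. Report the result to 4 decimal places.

0.4222

Posterior ∝ prior × likelihood, so P(k | x) ∝ w_k f_k(x); normalise over all components.
Component likelihoods at x = 'mid':
  p_A = 0.24
  p_B = 0.46
  p_C = 0.32
  p_D = 0.11
Multiply by the mixture weights:
  w_A·p_A = 0.27 × 0.24 = 0.0648
  w_B·p_B = 0.27 × 0.46 = 0.1242
  w_C·p_C = 0.26 × 0.32 = 0.0832
  w_D·p_D = 0.20 × 0.11 = 0.022
Normaliser: 0.0648 + 0.1242 + 0.0832 + 0.022 = 0.2942
P(Group B | data) ≈ 0.4222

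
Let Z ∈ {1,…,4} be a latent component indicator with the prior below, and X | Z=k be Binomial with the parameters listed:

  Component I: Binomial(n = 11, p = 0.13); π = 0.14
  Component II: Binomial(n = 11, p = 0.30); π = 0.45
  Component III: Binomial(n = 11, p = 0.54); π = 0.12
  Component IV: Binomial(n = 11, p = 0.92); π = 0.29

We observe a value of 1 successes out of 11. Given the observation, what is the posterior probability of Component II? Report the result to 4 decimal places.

The responsibility of component k is P(Z=k) f_k(x) divided by Σ_j P(Z=j) f_j(x).
Component likelihoods at x = 1 successes out of 11:
  f_I = 0.355245
  f_II = 0.0932168
  f_III = 0.00251979
  f_IV = 1.08663e-10
Multiply by the mixture weights:
  P(Z=I)·f_I = 0.14 × 0.355245 = 0.0497344
  P(Z=II)·f_II = 0.45 × 0.0932168 = 0.0419476
  P(Z=III)·f_III = 0.12 × 0.00251979 = 0.000302375
  P(Z=IV)·f_IV = 0.29 × 1.08663e-10 = 3.15122e-11
Marginal: 0.0497344 + 0.0419476 + 0.000302375 + 3.15122e-11 = 0.0919843
P(Component II | x) = 0.0419476 / 0.0919843 ≈ 0.4560

0.4560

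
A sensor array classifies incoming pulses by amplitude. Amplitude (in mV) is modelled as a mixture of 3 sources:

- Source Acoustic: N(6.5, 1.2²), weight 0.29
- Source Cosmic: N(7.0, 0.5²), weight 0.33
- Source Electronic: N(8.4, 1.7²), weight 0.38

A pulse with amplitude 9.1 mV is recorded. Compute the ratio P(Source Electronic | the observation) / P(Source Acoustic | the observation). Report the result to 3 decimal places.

Since P(k|x) ∝ π_k f_k(x), the posterior odds are π_i f_i(x) / (π_j f_j(x)).
Normal densities:
  f_Acoustic = (1/(1.2·√(2π)))·exp(−(9.1−6.5)²/(2·1.2²)) = 0.332452·exp(-2.34722) = 0.0317939
  f_Cosmic = (1/(0.5·√(2π)))·exp(−(9.1−7.0)²/(2·0.5²)) = 0.797885·exp(-8.82000) = 0.000117886
  f_Electronic = (1/(1.7·√(2π)))·exp(−(9.1−8.4)²/(2·1.7²)) = 0.234672·exp(-0.08478) = 0.215598
Posterior odds = (π_Electronic·f_Electronic) / (π_Acoustic·f_Acoustic) = (0.38·0.215598) / (0.29·0.0317939) = 0.0819271 / 0.00922022 ≈ 8.886

8.886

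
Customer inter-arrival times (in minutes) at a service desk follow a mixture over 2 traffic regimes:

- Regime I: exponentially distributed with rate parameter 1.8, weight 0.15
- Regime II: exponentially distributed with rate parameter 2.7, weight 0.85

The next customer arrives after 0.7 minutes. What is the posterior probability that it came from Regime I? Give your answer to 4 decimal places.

By Bayes' theorem, P(k | x) = w_k f_k(x) / Σ_j w_j f_j(x).
Component likelihoods at x = 0.7 minutes:
  L_I = 0.510577
  L_II = 0.407894
Multiply by the mixture weights:
  w_I·L_I = 0.15 × 0.510577 = 0.0765866
  w_II·L_II = 0.85 × 0.407894 = 0.34671
Sum: 0.0765866 + 0.34671 = 0.423296
So the posterior for Regime I is 0.0765866 / 0.423296 ≈ 0.1809.

0.1809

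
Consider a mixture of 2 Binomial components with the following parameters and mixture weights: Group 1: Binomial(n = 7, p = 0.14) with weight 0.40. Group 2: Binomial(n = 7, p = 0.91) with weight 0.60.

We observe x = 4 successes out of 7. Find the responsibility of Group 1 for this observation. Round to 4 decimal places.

0.2458

The responsibility of component k is w_k f_k(x) divided by Σ_j w_j f_j(x).
Component likelihoods at x = 4 successes out of 7:
  f_1 = 0.00855215
  f_2 = 0.0174969
Multiply by the mixture weights:
  w_1·f_1 = 0.40 × 0.00855215 = 0.00342086
  w_2·f_2 = 0.60 × 0.0174969 = 0.0104981
Normaliser: 0.00342086 + 0.0104981 = 0.013919
P(Group 1 | 4 successes out of 7) = 0.00342086 / 0.013919 ≈ 0.2458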